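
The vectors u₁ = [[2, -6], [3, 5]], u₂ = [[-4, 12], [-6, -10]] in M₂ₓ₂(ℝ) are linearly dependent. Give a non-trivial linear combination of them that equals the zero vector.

Pass to coordinate vectors relative to the basis {E₁₁, E₁₂, E₂₁, E₂₂}.
Row-reduce the matrix with u₁, u₂ as columns; the null space gives the coefficients.
One solution (up to scaling) is (2, 1).

2u₁ + u₂ = 0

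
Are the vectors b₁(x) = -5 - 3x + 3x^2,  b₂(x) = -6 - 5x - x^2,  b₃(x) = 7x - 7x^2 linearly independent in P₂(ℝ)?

Take coordinates with respect to the standard basis {1, x, x^2}.
Place the vectors as rows of a 3×3 matrix and reduce to echelon form.
The reduction yields 3 nonzero rows, so the rank is 3.
Since rank = 3 (the number of vectors), the set is linearly independent.

linearly independent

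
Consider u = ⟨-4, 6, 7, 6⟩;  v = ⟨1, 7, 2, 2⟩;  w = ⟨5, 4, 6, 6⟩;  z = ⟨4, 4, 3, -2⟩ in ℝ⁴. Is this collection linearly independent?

The matrix [u|v|w|z] has determinant 1704.
A nonzero determinant means the columns are linearly independent.

linearly independent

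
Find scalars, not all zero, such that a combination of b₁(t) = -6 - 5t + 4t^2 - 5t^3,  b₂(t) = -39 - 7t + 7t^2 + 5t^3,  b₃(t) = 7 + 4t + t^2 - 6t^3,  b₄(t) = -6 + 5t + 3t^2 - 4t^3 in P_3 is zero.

Take coordinates with respect to {1, t, …, t^3}.
Solve the homogeneous system with b₁, b₂, b₃, b₄ as columns by row-reducing the coefficient matrix.
The free variable yields coefficients (1, -1, -3, 2) (any nonzero multiple also works).

b₁ - b₂ - 3b₃ + 2b₄ = 0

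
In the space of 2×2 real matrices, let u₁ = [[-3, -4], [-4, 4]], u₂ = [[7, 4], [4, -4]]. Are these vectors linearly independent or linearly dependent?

linearly independent

Write each element as a coordinate vector in ℝ⁴ using {E₁₁, E₁₂, E₂₁, E₂₂}.
Place the vectors as rows of a 2×4 matrix and reduce to echelon form.
The reduction yields 2 nonzero rows, so the rank is 2.
Since rank = 2 (the number of vectors), the set is linearly independent.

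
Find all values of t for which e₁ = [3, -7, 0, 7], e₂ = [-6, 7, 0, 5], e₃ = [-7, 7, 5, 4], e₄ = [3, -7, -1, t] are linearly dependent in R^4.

The set is linearly dependent precisely when det[e₁; e₂; e₃; e₄] = 0.
Expanding, det = 840 - 105*t.
Solving 840 - 105*t = 0 yields t = 8.

t = 8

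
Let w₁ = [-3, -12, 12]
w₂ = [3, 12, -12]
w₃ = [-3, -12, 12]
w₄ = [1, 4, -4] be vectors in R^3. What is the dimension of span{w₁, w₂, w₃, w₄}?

Put the 3×4 matrix [w₁|w₂|w₃|w₄] into echelon form.
Reduction leaves 1 leading entry, giving rank 1.
(With 4 elements in a 3-dimensional space the rank is at most 3.)

1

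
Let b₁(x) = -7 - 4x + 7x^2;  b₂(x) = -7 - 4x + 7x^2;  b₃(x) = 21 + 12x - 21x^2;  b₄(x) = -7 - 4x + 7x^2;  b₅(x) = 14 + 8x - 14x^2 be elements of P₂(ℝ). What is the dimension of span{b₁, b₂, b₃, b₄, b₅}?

Pass to coordinate vectors with respect to the basis {1, x, x^2}.
Row-reduce the 5×3 matrix with these as rows.
There is 1 pivot column, so rank = 1.
(With 5 elements in a 3-dimensional space the rank is at most 3.)

1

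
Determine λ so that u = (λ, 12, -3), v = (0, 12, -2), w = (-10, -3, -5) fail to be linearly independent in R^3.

The set is linearly dependent precisely when det[u; v; w] = 0.
Expanding, det = -66*λ - 120.
This vanishes exactly when λ = -20/11.

λ = -20/11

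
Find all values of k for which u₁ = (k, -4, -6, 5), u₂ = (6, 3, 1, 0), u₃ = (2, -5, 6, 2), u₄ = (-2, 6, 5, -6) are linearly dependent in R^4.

k = 11/6

The set is linearly dependent precisely when det[u₁; u₂; u₃; u₄] = 0.
The determinant works out to 286 - 156*k.
This vanishes exactly when k = 11/6.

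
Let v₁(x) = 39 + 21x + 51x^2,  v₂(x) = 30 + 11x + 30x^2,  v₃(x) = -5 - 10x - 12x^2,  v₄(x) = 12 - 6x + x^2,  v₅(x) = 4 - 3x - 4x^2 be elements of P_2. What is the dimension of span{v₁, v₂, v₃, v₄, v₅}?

Represent each element by its coordinate vector in ℝ³.
Put the 3×5 matrix [v₁|v₂|v₃|v₄|v₅] into echelon form.
Reduction leaves 3 leading entries, giving rank 3.
(With 5 elements in a 3-dimensional space the rank is at most 3.)

dim = 3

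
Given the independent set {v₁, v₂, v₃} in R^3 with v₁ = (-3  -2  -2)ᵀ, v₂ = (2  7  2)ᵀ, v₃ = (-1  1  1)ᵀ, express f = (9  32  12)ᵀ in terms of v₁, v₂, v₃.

f = -v₁ + 4v₂ + 2v₃

Write f = a₁v₁ + … + a₃v₃ and equate components.
The system has the unique solution (a₁, a₂, a₃) = (-1, 4, 2).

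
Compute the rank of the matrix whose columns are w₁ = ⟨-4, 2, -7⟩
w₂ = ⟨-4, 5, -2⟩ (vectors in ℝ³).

rank 2

Row-reduce the 2×3 matrix with these as rows.
Reduction leaves 2 leading entries, giving rank 2.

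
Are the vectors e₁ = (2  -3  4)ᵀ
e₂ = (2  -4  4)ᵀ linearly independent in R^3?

linearly independent

Place the vectors as rows of a 2×3 matrix and reduce to echelon form.
The reduction yields 2 nonzero rows, so the rank is 2.
Since rank = 2 (the number of vectors), the set is linearly independent.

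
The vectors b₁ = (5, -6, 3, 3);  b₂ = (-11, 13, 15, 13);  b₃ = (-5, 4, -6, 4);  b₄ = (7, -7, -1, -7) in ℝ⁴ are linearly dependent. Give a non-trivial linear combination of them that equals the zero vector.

Row-reduce the matrix with b₁, b₂, b₃, b₄ as columns; the null space gives the coefficients.
A generator of the null space is (0, 1, 2, 3).

b₂ + 2b₃ + 3b₄ = 0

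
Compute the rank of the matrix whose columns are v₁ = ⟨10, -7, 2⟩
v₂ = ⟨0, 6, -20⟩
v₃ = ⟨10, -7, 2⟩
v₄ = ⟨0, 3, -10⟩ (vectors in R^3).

Form the matrix with v₁, v₂, v₃, v₄ as columns and reduce.
There are 2 pivot columns, so rank = 2.
(With 4 elements in a 3-dimensional space the rank is at most 3.)

rank 2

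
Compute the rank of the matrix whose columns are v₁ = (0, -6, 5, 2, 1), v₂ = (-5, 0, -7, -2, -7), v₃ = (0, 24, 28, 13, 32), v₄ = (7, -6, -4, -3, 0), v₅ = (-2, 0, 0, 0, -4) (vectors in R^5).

4

Apply Gaussian elimination to the matrix whose rows are v₁, v₂, v₃, v₄, v₅.
Exactly 4 pivots survive; hence the rank is 4.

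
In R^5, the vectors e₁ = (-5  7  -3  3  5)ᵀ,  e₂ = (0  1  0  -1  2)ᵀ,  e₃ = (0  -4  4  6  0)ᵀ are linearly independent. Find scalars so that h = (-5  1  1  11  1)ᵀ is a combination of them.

Since e₁, e₂, e₃ are independent, the coefficients expressing h are uniquely determined by a linear system.
The system has the unique solution (c₁, c₂, c₃) = (1, -2, 1).

h = e₁ - 2e₂ + e₃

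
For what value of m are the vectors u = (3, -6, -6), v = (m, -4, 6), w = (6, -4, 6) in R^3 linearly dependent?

The set is linearly dependent precisely when det[u; v; w] = 0.
Expanding, det = 60*m - 360.
Setting this to zero gives m = 6.

m = 6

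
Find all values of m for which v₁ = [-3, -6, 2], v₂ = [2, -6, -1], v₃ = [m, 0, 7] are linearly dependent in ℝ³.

Place the vectors as rows of a 3×3 matrix; dependence ⇔ determinant zero.
The determinant works out to 18*m + 210.
Solving 18*m + 210 = 0 yields m = -35/3.

m = -35/3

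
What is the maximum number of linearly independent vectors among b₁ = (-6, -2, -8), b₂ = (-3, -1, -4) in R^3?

Apply Gaussian elimination to the matrix whose rows are b₁, b₂.
Exactly 1 pivot survives; hence the rank is 1.

1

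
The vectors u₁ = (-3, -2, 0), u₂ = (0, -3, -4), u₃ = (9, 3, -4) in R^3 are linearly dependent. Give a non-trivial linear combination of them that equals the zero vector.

Row-reduce the matrix with u₁, u₂, u₃ as columns; the null space gives the coefficients.
The free variable yields coefficients (3, -1, 1) (any nonzero multiple also works).

3u₁ - u₂ + u₃ = 0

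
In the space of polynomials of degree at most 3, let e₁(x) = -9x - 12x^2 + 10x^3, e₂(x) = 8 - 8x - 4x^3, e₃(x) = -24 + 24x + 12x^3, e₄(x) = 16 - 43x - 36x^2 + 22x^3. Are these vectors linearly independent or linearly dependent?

Take coordinates with respect to the standard basis {1, x, …, x^3}.
One vector is a scalar multiple of another, so the set is dependent.

linearly dependent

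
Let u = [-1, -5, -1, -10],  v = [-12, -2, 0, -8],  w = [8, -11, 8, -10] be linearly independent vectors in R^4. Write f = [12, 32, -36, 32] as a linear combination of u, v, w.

Set up the augmented matrix [u | v | w | f] and row-reduce.
Back-substitution yields (α₁, α₂, α₃) = (4, -4, -4).

f = 4u - 4v - 4w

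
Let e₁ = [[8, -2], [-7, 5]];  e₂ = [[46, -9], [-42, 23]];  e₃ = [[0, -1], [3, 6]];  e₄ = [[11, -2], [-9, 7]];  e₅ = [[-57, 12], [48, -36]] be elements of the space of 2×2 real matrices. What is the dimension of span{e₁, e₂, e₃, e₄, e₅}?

Pass to coordinate vectors with respect to the basis {E₁₁, E₁₂, E₂₁, E₂₂}.
Form the matrix with e₁, e₂, e₃, e₄, e₅ as columns and reduce.
There are 3 pivot columns, so rank = 3.
(With 5 elements in a 4-dimensional space the rank is at most 4.)

dim = 3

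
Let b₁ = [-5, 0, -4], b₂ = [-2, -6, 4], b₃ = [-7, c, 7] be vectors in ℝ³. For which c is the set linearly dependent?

c = -27/2

Place the vectors as rows of a 3×3 matrix; dependence ⇔ determinant zero.
The determinant works out to 28*c + 378.
This vanishes exactly when c = -27/2.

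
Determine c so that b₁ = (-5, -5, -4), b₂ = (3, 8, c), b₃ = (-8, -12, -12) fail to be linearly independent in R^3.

c = 47/5

Place the vectors as rows of a 3×3 matrix; dependence ⇔ determinant zero.
Expanding, det = 188 - 20*c.
Setting this to zero gives c = 47/5.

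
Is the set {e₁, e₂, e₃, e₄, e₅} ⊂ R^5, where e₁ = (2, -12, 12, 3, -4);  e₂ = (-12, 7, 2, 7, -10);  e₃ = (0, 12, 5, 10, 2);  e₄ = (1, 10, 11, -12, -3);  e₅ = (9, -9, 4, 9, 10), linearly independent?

Row-reduce the matrix whose columns are e₁, e₂, e₃, e₄, e₅.
The reduction yields 5 nonzero rows, so the rank is 5.
Since rank = 5 (the number of vectors), the set is linearly independent.

linearly independent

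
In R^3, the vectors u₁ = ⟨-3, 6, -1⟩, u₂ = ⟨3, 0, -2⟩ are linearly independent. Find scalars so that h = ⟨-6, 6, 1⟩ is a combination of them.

h = u₁ - u₂

Since u₁, u₂ are independent, the coefficients expressing h are uniquely determined by a linear system.
Row-reducing the augmented matrix gives the unique coefficients (c₁, c₂) = (1, -1).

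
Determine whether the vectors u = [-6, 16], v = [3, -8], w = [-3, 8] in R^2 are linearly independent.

There are 3 vectors in a 2-dimensional space, so they cannot be linearly independent.

linearly dependent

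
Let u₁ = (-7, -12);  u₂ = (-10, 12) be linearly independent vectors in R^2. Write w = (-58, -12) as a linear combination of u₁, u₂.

Since u₁, u₂ are independent, the coefficients expressing w are uniquely determined by a linear system.
Row-reducing the augmented matrix gives the unique coefficients (c₁, c₂) = (4, 3).

w = 4u₁ + 3u₂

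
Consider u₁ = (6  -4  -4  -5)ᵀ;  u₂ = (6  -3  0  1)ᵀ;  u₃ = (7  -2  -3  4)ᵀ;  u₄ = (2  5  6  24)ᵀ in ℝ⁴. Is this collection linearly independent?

Row-reduce the matrix whose columns are u₁, u₂, u₃, u₄.
The reduction yields 3 nonzero rows, so the rank is 3.
Since rank 3 < 4, the set is linearly dependent.
Indeed 3u₁ - u₂ - 2u₃ + u₄ = 0.

linearly dependent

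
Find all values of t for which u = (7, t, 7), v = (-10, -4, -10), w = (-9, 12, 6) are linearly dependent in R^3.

t = 14/5

Dependence holds iff the 3×3 matrix [u v w] is singular.
Cofactor expansion gives det = 150*t - 420.
Setting this to zero gives t = 14/5.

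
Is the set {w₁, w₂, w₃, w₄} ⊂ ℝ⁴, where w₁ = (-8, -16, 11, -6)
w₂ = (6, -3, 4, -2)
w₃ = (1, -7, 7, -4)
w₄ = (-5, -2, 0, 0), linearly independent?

Row-reduce the matrix whose columns are w₁, w₂, w₃, w₄.
The reduction yields 3 nonzero rows, so the rank is 3.
Since rank 3 < 4, the set is linearly dependent.

linearly dependent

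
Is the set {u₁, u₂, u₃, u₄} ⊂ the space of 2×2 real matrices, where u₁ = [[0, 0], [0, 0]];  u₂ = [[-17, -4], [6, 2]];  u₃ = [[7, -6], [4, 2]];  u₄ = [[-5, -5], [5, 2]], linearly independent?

Take coordinates with respect to the standard basis {E₁₁, E₁₂, E₂₁, E₂₂}.
One of the vectors is the zero vector, so the set is linearly dependent.

linearly dependent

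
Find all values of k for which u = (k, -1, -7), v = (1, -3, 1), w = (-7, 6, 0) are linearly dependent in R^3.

The set is linearly dependent precisely when det[u; v; w] = 0.
The determinant works out to 112 - 6*k.
This vanishes exactly when k = 56/3.

k = 56/3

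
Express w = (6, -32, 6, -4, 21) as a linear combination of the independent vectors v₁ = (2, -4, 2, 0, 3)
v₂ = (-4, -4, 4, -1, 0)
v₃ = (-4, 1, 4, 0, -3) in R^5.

w = 3v₁ + 4v₂ - 4v₃

Set up the augmented matrix [v₁ | v₂ | v₃ | w] and row-reduce.
Back-substitution yields (a₁, a₂, a₃) = (3, 4, -4).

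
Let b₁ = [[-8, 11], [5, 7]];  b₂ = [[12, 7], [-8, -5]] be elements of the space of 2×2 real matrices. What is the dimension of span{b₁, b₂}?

2

Represent each element by its coordinate vector in ℝ⁴.
Put the 4×2 matrix [b₁|b₂] into echelon form.
The echelon form has 2 nonzero rows, so the rank is 2.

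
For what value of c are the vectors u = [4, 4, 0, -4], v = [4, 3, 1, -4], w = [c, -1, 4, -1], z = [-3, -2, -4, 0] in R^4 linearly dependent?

c = 2

Place the vectors as rows of a 4×4 matrix; dependence ⇔ determinant zero.
Expanding, det = 48 - 24*c.
Solving 48 - 24*c = 0 yields c = 2.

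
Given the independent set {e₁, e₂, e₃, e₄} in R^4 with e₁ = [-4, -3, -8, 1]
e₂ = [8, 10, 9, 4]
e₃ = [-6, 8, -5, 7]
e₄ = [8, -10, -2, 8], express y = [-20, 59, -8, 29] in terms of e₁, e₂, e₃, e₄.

Solve the system with e₁, e₂, e₃, e₄ as columns and y as the right-hand side.
Row-reducing the augmented matrix gives the unique coefficients (c₁, …, c₄) = (1, 2, 4, -1).

y = e₁ + 2e₂ + 4e₃ - e₄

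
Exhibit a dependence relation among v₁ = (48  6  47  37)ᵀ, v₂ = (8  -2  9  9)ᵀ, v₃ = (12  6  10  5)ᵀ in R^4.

Row-reduce the matrix with v₁, v₂, v₃ as columns; the null space gives the coefficients.
One solution (up to scaling) is (1, -3, -2).

v₁ - 3v₂ - 2v₃ = 0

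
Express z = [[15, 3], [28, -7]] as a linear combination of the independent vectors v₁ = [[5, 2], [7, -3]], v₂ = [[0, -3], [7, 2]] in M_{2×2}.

z = 3v₁ + v₂

Work in coordinates with respect to the standard basis {E₁₁, E₁₂, E₂₁, E₂₂}.
Write z = α₁v₁ + α₂v₂ and equate components.
Row-reducing the augmented matrix gives the unique coefficients (α₁, α₂) = (3, 1).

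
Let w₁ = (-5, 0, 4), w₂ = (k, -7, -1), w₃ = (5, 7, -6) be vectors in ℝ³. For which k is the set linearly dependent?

Dependence holds iff the 3×3 matrix [w₁ w₂ w₃] is singular.
The determinant works out to 28*k - 105.
Solving 28*k - 105 = 0 yields k = 15/4.

k = 15/4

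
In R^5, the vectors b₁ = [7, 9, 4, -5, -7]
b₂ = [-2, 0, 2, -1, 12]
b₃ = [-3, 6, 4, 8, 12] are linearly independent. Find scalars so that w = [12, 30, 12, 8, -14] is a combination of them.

w = 2b₁ - 2b₂ + 2b₃

Since b₁, b₂, b₃ are independent, the coefficients expressing w are uniquely determined by a linear system.
Row-reducing the augmented matrix gives the unique coefficients (c₁, c₂, c₃) = (2, -2, 2).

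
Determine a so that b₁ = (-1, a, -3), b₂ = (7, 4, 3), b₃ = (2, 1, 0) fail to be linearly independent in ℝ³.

Dependence holds iff the 3×3 matrix [b₁ b₂ b₃] is singular.
The determinant works out to 6*a + 6.
Setting this to zero gives a = -1.

a = -1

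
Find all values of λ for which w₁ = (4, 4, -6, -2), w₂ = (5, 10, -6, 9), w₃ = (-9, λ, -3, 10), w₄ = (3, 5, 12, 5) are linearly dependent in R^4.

λ = -57/10

Place the vectors as rows of a 4×4 matrix; dependence ⇔ determinant zero.
Cofactor expansion gives det = 720*λ + 4104.
Setting this to zero gives λ = -57/10.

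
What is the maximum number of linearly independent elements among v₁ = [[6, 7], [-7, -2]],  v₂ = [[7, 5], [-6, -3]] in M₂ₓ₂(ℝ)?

Pass to coordinate vectors with respect to the basis {E₁₁, E₁₂, E₂₁, E₂₂}.
Row-reduce the 2×4 matrix with these as rows.
The echelon form has 2 nonzero rows, so the rank is 2.

2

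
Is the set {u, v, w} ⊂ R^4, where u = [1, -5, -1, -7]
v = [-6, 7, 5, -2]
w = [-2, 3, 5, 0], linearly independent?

linearly independent

Row-reduce the matrix whose columns are u, v, w.
The reduction yields 3 nonzero rows, so the rank is 3.
Since rank = 3 (the number of vectors), the set is linearly independent.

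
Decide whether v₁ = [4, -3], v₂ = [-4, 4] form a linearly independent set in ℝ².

linearly independent

Row-reduce the matrix whose columns are v₁, v₂.
The reduction yields 2 nonzero rows, so the rank is 2.
Since rank = 2 (the number of vectors), the set is linearly independent.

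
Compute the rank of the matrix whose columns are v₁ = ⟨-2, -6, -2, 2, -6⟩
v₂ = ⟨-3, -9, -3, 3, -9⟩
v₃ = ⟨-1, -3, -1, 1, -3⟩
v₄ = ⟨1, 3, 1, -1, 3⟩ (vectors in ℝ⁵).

Form the matrix with v₁, v₂, v₃, v₄ as columns and reduce.
The echelon form has 1 nonzero row, so the rank is 1.

rank 1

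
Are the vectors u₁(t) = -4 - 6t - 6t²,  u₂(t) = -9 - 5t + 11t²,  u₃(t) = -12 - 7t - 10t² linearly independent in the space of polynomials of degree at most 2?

linearly independent

Write each element as a coordinate vector in ℝ³ using {1, t, t²}.
Place the vectors as rows of a 3×3 matrix and reduce to echelon form.
The reduction yields 3 nonzero rows, so the rank is 3.
Since rank = 3 (the number of vectors), the set is linearly independent.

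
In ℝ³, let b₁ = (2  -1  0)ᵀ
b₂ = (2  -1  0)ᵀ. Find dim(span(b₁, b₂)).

dim = 1

Row-reduce the 2×3 matrix with these as rows.
There is 1 pivot column, so rank = 1.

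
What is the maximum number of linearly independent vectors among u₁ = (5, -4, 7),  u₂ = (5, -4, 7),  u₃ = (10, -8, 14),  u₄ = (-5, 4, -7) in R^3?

1

Apply Gaussian elimination to the matrix whose rows are u₁, u₂, u₃, u₄.
The echelon form has 1 nonzero row, so the rank is 1.
(With 4 elements in a 3-dimensional space the rank is at most 3.)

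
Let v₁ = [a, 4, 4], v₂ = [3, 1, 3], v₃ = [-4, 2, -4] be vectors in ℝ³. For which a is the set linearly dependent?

The set is linearly dependent precisely when det[v₁; v₂; v₃] = 0.
Expanding, det = 40 - 10*a.
Setting this to zero gives a = 4.

a = 4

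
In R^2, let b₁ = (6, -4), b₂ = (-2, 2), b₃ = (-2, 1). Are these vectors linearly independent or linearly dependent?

linearly dependent

There are 3 vectors in a 2-dimensional space, so they cannot be linearly independent.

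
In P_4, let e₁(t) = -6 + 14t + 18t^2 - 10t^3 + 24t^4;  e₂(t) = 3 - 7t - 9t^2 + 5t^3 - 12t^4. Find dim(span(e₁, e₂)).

1

Use coordinates relative to {1, t, …, t^4}.
Row-reduce the 2×5 matrix with these as rows.
Reduction leaves 1 leading entry, giving rank 1.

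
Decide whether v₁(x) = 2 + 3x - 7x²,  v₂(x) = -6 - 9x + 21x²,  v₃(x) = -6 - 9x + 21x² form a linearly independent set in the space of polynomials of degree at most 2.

Write each element as a coordinate vector in ℝ³ using {1, x, x²}.
One vector is a scalar multiple of another, so the set is dependent.

linearly dependent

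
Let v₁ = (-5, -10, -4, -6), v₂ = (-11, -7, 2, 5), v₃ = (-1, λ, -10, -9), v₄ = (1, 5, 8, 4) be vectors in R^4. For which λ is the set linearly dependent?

Place the vectors as rows of a 4×4 matrix; dependence ⇔ determinant zero.
The determinant works out to -504*λ - 4536.
Solving -504*λ - 4536 = 0 yields λ = -9.

λ = -9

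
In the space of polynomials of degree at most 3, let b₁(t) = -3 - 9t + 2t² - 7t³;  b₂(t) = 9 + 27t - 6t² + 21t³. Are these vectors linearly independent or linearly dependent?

Take coordinates with respect to the standard basis {1, t, …, t³}.
One vector is a scalar multiple of another, so the set is dependent.

linearly dependent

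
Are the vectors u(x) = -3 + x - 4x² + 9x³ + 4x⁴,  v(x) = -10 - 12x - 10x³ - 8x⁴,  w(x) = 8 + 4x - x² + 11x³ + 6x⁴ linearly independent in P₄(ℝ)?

linearly independent

Take coordinates with respect to the standard basis {1, x, …, x⁴}.
Place the vectors as rows of a 3×5 matrix and reduce to echelon form.
The reduction yields 3 nonzero rows, so the rank is 3.
Since rank = 3 (the number of vectors), the set is linearly independent.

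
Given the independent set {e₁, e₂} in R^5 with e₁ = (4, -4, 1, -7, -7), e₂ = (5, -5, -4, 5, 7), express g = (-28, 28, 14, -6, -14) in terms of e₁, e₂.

Set up the augmented matrix [e₁ | e₂ | g] and row-reduce.
The system has the unique solution (c₁, c₂) = (-2, -4).

g = -2e₁ - 4e₂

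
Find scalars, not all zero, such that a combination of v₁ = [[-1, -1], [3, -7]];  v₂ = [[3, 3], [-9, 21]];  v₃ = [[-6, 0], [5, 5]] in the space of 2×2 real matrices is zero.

3v₁ + v₂ = 0

Take coordinates with respect to {E₁₁, E₁₂, E₂₁, E₂₂}.
Set up α₁v₁ + … + α₃v₃ = 0 and solve the homogeneous system.
A generator of the null space is (3, 1, 0).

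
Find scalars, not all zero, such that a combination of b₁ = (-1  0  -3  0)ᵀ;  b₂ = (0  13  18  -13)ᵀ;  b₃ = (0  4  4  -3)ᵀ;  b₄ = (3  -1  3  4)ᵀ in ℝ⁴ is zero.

Write the vectors as columns of a matrix and find a nonzero vector in its null space.
One solution (up to scaling) is (3, 1, -3, 1).

3b₁ + b₂ - 3b₃ + b₄ = 0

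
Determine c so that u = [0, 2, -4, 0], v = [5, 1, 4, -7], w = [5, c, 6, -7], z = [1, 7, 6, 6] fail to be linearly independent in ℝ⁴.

The set is linearly dependent precisely when det[u; v; w; z] = 0.
Expanding, det = -148*c.
This vanishes exactly when c = 0.

c = 0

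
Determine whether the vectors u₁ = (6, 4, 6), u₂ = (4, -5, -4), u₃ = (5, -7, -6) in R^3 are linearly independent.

linearly independent

The matrix [u₁|u₂|u₃] has determinant 10.
A nonzero determinant means the columns are linearly independent.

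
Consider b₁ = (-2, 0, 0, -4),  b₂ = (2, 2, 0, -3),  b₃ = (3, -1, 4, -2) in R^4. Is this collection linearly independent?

linearly independent

Row-reduce the matrix whose columns are b₁, b₂, b₃.
The reduction yields 3 nonzero rows, so the rank is 3.
Since rank = 3 (the number of vectors), the set is linearly independent.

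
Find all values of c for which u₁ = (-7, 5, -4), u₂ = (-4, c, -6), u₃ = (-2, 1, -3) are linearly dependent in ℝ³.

c = 2

Place the vectors as rows of a 3×3 matrix; dependence ⇔ determinant zero.
Cofactor expansion gives det = 13*c - 26.
Setting this to zero gives c = 2.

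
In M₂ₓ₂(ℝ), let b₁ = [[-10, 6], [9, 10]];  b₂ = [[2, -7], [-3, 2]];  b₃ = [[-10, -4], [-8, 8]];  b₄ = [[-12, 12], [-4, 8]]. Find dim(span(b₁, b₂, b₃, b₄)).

4

Represent each element by its coordinate vector in ℝ⁴.
Row-reduce the 4×4 matrix with these as rows.
The echelon form has 4 nonzero rows, so the rank is 4.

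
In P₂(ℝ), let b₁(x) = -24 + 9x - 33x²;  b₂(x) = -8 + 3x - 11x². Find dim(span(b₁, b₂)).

1

Use coordinates relative to {1, x, x²}.
Apply Gaussian elimination to the matrix whose rows are b₁, b₂.
Reduction leaves 1 leading entry, giving rank 1.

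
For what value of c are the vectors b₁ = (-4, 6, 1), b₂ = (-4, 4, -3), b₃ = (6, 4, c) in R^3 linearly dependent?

The set is linearly dependent precisely when det[b₁; b₂; b₃] = 0.
The determinant works out to 8*c - 196.
This vanishes exactly when c = 49/2.

c = 49/2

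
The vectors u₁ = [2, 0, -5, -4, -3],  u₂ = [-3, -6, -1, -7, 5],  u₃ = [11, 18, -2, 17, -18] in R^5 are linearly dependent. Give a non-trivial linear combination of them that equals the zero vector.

u₁ - 3u₂ - u₃ = 0

Row-reduce the matrix with u₁, u₂, u₃ as columns; the null space gives the coefficients.
One solution (up to scaling) is (1, -3, -1).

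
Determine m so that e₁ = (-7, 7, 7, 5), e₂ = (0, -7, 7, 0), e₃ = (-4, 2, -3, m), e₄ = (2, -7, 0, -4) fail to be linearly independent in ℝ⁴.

The vectors are dependent exactly when the determinant of the matrix with rows e₁, e₂, e₃, e₄ vanishes.
The determinant works out to 147*m + 714.
This vanishes exactly when m = -34/7.

m = -34/7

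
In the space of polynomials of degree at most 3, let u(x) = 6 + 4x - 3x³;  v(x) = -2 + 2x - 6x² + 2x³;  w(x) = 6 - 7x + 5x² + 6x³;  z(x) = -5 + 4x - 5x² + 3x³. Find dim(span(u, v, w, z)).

Pass to coordinate vectors with respect to the basis {1, x, …, x³}.
Form the matrix with u, v, w, z as columns and reduce.
Reduction leaves 4 leading entries, giving rank 4.

dim = 4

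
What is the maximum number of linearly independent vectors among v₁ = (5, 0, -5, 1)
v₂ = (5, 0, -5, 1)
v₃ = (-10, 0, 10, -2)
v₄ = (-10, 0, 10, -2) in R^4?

1

Form the matrix with v₁, v₂, v₃, v₄ as columns and reduce.
Reduction leaves 1 leading entry, giving rank 1.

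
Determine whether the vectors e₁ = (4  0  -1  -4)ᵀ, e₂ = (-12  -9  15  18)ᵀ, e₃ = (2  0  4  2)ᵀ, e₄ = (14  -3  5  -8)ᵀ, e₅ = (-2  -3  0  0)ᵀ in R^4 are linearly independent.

There are 5 vectors in a 4-dimensional space, so they cannot be linearly independent.

linearly dependent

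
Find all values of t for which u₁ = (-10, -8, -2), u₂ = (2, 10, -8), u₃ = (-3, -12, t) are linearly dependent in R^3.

Place the vectors as rows of a 3×3 matrix; dependence ⇔ determinant zero.
Expanding, det = 756 - 84*t.
Solving 756 - 84*t = 0 yields t = 9.

t = 9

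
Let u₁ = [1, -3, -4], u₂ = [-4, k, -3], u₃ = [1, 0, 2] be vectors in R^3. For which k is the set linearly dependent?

The vectors are dependent exactly when the determinant of the matrix with rows u₁, u₂, u₃ vanishes.
Expanding, det = 6*k - 15.
This vanishes exactly when k = 5/2.

k = 5/2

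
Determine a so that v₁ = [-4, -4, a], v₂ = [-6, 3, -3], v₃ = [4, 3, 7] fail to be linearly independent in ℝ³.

The vectors are dependent exactly when the determinant of the matrix with rows v₁, v₂, v₃ vanishes.
Cofactor expansion gives det = -30*a - 240.
Setting this to zero gives a = -8.

a = -8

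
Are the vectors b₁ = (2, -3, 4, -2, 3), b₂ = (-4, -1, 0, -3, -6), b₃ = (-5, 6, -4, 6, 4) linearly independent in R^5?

Row-reduce the matrix whose columns are b₁, b₂, b₃.
The reduction yields 3 nonzero rows, so the rank is 3.
Since rank = 3 (the number of vectors), the set is linearly independent.

linearly independent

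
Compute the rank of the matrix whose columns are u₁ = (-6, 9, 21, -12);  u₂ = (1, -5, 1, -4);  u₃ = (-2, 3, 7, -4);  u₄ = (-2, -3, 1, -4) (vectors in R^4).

Row-reduce the 4×4 matrix with these as rows.
Reduction leaves 3 leading entries, giving rank 3.

3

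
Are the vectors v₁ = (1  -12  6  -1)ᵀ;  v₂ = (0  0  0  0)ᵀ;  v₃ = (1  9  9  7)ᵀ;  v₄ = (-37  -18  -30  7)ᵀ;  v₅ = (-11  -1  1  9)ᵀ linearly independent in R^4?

linearly dependent

There are 5 vectors in a 4-dimensional space, so they cannot be linearly independent.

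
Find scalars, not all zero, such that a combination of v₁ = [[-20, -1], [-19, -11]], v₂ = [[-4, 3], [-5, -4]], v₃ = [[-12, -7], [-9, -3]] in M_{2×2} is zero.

Write each element as a vector in ℝ⁴ using {E₁₁, E₁₂, E₂₁, E₂₂}.
Write the vectors as columns of a matrix and find a nonzero vector in its null space.
One solution (up to scaling) is (1, -2, -1).

v₁ - 2v₂ - v₃ = 0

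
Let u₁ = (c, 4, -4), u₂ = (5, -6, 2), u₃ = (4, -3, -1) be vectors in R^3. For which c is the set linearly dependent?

c = -4/3

The set is linearly dependent precisely when det[u₁; u₂; u₃] = 0.
Expanding, det = 12*c + 16.
Setting this to zero gives c = -4/3.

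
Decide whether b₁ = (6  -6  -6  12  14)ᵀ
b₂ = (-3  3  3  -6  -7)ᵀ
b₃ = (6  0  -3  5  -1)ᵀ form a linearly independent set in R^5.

linearly dependent

One vector is a scalar multiple of another, so the set is dependent.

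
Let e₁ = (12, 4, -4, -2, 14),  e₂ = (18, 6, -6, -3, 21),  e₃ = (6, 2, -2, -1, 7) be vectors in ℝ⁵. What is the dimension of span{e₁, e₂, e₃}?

Row-reduce the 3×5 matrix with these as rows.
Exactly 1 pivot survives; hence the rank is 1.

1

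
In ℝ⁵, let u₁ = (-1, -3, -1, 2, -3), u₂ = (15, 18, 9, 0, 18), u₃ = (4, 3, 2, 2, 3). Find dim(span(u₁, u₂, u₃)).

2

Apply Gaussian elimination to the matrix whose rows are u₁, u₂, u₃.
Exactly 2 pivots survive; hence the rank is 2.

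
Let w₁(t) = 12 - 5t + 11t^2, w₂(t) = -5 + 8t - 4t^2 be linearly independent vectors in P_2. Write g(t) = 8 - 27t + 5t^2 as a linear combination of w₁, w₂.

g = -w₁ - 4w₂

Take coordinate vectors relative to {1, t, t^2}.
Set up the augmented matrix [w₁ | w₂ | g] and row-reduce.
Back-substitution yields (a₁, a₂) = (-1, -4).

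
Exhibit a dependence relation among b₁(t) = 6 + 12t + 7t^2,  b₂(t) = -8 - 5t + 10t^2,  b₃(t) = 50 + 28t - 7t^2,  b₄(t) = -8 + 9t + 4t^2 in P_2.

Pass to coordinate vectors relative to the basis {1, t, t^2}.
Row-reduce the matrix with b₁, b₂, b₃, b₄ as columns; the null space gives the coefficients.
The free variable yields coefficients (3, -2, -1, -2) (any nonzero multiple also works).

3b₁ - 2b₂ - b₃ - 2b₄ = 0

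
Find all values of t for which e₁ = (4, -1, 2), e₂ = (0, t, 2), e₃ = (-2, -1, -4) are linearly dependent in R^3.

Dependence holds iff the 3×3 matrix [e₁ e₂ e₃] is singular.
Cofactor expansion gives det = 12 - 12*t.
This vanishes exactly when t = 1.

t = 1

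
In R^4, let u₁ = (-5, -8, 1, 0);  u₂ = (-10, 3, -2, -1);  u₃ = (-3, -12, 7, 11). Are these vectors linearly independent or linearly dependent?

linearly independent

Row-reduce the matrix whose columns are u₁, u₂, u₃.
The reduction yields 3 nonzero rows, so the rank is 3.
Since rank = 3 (the number of vectors), the set is linearly independent.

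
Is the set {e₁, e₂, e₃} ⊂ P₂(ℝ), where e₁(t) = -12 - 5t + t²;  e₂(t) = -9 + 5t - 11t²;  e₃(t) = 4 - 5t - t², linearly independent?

linearly independent

Take coordinates with respect to the standard basis {1, t, t²}.
Row-reduce the matrix whose columns are e₁, e₂, e₃.
The reduction yields 3 nonzero rows, so the rank is 3.
Since rank = 3 (the number of vectors), the set is linearly independent.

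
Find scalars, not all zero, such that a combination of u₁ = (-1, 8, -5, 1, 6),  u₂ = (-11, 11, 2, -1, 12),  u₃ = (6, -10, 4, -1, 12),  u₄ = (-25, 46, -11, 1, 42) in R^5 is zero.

3u₁ + 2u₂ - u₄ = 0

Write the vectors as columns of a matrix and find a nonzero vector in its null space.
A generator of the null space is (3, 2, 0, -1).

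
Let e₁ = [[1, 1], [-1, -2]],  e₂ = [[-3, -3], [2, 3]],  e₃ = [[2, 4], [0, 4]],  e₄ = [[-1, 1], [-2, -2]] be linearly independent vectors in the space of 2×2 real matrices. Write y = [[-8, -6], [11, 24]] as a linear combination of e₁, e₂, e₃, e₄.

Identify each element with its coordinate vector in ℝ⁴ via {E₁₁, E₁₂, E₂₁, E₂₂}.
Since e₁, e₂, e₃, e₄ are independent, the coefficients expressing y are uniquely determined by a linear system.
Back-substitution yields (a₁, …, a₄) = (-1, 4, 2, -1).

y = -e₁ + 4e₂ + 2e₃ - e₄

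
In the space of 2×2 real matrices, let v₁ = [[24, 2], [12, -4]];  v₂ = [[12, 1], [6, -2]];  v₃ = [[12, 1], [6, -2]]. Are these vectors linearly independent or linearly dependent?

linearly dependent

Write each element as a coordinate vector in ℝ⁴ using {E₁₁, E₁₂, E₂₁, E₂₂}.
Two of the vectors are equal, giving an immediate dependence.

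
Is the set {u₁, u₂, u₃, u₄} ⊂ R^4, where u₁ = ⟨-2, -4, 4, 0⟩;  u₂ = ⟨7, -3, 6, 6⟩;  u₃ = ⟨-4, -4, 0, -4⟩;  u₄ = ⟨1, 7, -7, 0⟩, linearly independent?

linearly independent

Place the vectors as rows of a 4×4 matrix and reduce to echelon form.
The reduction yields 4 nonzero rows, so the rank is 4.
Since rank = 4 (the number of vectors), the set is linearly independent.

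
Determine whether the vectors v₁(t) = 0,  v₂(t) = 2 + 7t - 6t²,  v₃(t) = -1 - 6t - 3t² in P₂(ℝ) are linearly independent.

Write each element as a coordinate vector in ℝ³ using {1, t, t²}.
One of the vectors is the zero vector, so the set is linearly dependent.

linearly dependent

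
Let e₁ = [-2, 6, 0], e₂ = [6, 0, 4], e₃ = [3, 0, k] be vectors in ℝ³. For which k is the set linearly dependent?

k = 2

The vectors are dependent exactly when the determinant of the matrix with rows e₁, e₂, e₃ vanishes.
The determinant works out to 72 - 36*k.
Setting this to zero gives k = 2.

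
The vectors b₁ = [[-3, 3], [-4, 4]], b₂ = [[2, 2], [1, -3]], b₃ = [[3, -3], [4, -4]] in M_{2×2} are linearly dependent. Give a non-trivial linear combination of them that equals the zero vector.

Write each element as a vector in ℝ⁴ using {E₁₁, E₁₂, E₂₁, E₂₂}.
Set up α₁b₁ + … + α₃b₃ = 0 and solve the homogeneous system.
One solution (up to scaling) is (1, 0, 1).

b₁ + b₃ = 0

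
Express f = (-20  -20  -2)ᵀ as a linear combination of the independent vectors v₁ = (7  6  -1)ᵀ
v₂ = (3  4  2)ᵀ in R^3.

f = -2v₁ - 2v₂

Solve the system with v₁, v₂ as columns and f as the right-hand side.
Row-reducing the augmented matrix gives the unique coefficients (c₁, c₂) = (-2, -2).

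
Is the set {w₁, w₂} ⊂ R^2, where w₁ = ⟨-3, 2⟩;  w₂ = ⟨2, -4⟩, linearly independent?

linearly independent

Row-reduce the matrix whose columns are w₁, w₂.
The reduction yields 2 nonzero rows, so the rank is 2.
Since rank = 2 (the number of vectors), the set is linearly independent.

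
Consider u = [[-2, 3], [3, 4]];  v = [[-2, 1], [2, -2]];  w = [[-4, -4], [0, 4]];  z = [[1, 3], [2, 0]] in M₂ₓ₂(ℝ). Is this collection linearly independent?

Write each element as a coordinate vector in ℝ⁴ using {E₁₁, E₁₂, E₂₁, E₂₂}.
Place the vectors as rows of a 4×4 matrix and reduce to echelon form.
The reduction yields 4 nonzero rows, so the rank is 4.
Since rank = 4 (the number of vectors), the set is linearly independent.

linearly independent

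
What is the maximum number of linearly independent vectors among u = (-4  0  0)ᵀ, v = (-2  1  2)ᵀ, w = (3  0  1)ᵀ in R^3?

Apply Gaussian elimination to the matrix whose rows are u, v, w.
There are 3 pivot columns, so rank = 3.

3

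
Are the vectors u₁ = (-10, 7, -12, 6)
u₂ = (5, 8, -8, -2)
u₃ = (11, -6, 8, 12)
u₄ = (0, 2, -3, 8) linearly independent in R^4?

Place the vectors as rows of a 4×4 matrix and reduce to echelon form.
The reduction yields 4 nonzero rows, so the rank is 4.
Since rank = 4 (the number of vectors), the set is linearly independent.

linearly independent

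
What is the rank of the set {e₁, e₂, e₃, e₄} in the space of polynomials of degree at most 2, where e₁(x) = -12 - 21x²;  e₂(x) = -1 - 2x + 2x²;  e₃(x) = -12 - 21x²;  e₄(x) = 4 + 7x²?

Use coordinates relative to {1, x, x²}.
Form the matrix with e₁, e₂, e₃, e₄ as columns and reduce.
Exactly 2 pivots survive; hence the rank is 2.
(With 4 elements in a 3-dimensional space the rank is at most 3.)

rank 2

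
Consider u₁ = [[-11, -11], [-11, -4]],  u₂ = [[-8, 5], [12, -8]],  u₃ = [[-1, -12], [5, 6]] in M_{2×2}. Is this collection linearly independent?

linearly independent

Write each element as a coordinate vector in ℝ⁴ using {E₁₁, E₁₂, E₂₁, E₂₂}.
Place the vectors as rows of a 3×4 matrix and reduce to echelon form.
The reduction yields 3 nonzero rows, so the rank is 3.
Since rank = 3 (the number of vectors), the set is linearly independent.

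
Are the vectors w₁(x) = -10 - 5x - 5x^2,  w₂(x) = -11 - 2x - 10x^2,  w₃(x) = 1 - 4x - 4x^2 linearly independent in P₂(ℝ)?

linearly independent

Take coordinates with respect to the standard basis {1, x, x^2}.
Place the vectors as rows of a 3×3 matrix and reduce to echelon form.
The reduction yields 3 nonzero rows, so the rank is 3.
Since rank = 3 (the number of vectors), the set is linearly independent.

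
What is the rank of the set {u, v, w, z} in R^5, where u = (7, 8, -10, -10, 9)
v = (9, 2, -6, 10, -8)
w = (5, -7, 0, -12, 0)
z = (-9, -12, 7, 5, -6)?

Apply Gaussian elimination to the matrix whose rows are u, v, w, z.
The echelon form has 4 nonzero rows, so the rank is 4.

4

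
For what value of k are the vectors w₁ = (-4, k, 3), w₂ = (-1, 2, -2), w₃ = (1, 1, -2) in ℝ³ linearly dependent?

k = -1/4

Place the vectors as rows of a 3×3 matrix; dependence ⇔ determinant zero.
Cofactor expansion gives det = -4*k - 1.
Solving -4*k - 1 = 0 yields k = -1/4.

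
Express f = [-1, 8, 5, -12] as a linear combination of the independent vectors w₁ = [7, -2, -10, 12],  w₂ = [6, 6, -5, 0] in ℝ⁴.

Set up the augmented matrix [w₁ | w₂ | f] and row-reduce.
Back-substitution yields (α₁, α₂) = (-1, 1).

f = -w₁ + w₂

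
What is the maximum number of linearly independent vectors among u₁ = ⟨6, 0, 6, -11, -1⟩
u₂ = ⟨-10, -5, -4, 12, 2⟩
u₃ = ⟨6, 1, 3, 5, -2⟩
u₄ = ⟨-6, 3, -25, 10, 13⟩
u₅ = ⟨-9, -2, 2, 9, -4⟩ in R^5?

4

Put the 5×5 matrix [u₁|u₂|u₃|u₄|u₅] into echelon form.
There are 4 pivot columns, so rank = 4.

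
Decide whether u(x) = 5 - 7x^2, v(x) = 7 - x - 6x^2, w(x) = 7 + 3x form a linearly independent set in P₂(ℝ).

Write each element as a coordinate vector in ℝ³ using {1, x, x^2}.
Form the 3×3 matrix with these as columns; its determinant is -106.
A nonzero determinant means the columns are linearly independent.

linearly independent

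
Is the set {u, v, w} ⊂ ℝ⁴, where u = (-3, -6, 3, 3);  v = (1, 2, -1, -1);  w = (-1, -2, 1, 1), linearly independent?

linearly dependent

Place the vectors as rows of a 3×4 matrix and reduce to echelon form.
The reduction yields 1 nonzero row, so the rank is 1.
Since rank 1 < 3, the set is linearly dependent.
Indeed u + 3v = 0.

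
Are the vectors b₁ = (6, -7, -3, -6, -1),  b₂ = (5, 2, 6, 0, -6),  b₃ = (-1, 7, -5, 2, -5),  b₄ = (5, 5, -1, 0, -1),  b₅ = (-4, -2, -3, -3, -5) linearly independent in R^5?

Form the 5×5 matrix with these as columns; its determinant is -12160.
A nonzero determinant means the columns are linearly independent.

linearly independent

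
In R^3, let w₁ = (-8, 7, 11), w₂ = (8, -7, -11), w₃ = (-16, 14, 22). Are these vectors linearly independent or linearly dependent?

linearly dependent

Place the vectors as rows of a 3×3 matrix and reduce to echelon form.
The reduction yields 1 nonzero row, so the rank is 1.
Since rank 1 < 3, the set is linearly dependent.
Indeed w₁ + w₂ = 0.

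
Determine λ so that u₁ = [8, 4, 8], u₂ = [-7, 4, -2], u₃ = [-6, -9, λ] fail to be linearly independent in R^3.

λ = -10

The set is linearly dependent precisely when det[u₁; u₂; u₃] = 0.
The determinant works out to 60*λ + 600.
Solving 60*λ + 600 = 0 yields λ = -10.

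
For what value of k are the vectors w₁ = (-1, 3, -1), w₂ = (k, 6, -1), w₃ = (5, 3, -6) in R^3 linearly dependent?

k = -16/5

Place the vectors as rows of a 3×3 matrix; dependence ⇔ determinant zero.
The determinant works out to 15*k + 48.
Solving 15*k + 48 = 0 yields k = -16/5.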